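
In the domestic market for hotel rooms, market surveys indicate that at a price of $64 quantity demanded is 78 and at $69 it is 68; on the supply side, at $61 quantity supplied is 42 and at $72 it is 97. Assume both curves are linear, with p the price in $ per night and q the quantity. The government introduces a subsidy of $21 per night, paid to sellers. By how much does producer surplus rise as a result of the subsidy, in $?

Producer surplus rises by $522.

Demand slope: (68 − 78)/(69 − 64) = -2, so qd = 206 − 2p.
Supply slope: (97 − 42)/(72 − 61) = 5, so qs = 5p − 263.
Before the subsidy: set 206 − 2p = 5p − 263 → p* = $67, q* = 72.
With a per-unit subsidy paid to sellers, each receives p + 21 per unit sold, so supply becomes qs = 5(p + 21) − 263.
New equilibrium: consumers pay $52, sellers receive $73, q = 102. (Wedge: pb − ps = −21.)
ΔPS is the trapezoid between Q = 102 and Q = 72 of height $6: ½ · (72 + 102) · 6 = $522.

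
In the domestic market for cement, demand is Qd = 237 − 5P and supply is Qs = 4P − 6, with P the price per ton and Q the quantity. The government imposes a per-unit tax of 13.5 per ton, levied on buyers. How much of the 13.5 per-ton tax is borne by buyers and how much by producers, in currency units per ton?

Buyers bear 6 per ton; producers bear 7.5 per ton.

Before the tax: set 237 − 5P = 4P − 6 → P* = 27, Q* = 102.
With the tax collected from buyers, demand (in seller-price terms) shifts: Qd = 237 − 5(P + 13.5).
New equilibrium: buyers pay 33, producers receive 19.5, Q = 72. (Wedge: Pb − Ps = 13.5.)
Burden on buyers: 6; on producers: 7.5. (They sum to 13.5.)
The less price-elastic side of the market bears the larger share of a per-unit tax.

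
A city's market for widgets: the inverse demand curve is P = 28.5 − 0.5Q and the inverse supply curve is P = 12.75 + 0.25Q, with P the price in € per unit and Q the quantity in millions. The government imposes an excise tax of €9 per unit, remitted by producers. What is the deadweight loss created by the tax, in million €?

Deadweight loss = €54 million.

Rewrite in direct form: Qd = 57 − 2P and Qs = 4P − 51.
Without the tax, 57 − 2P = 4P − 51 gives 6P = 108, so P* = €18 and Q* = 21.
With the tax collected from producers, supply shifts: Qs = 4(P − 9) − 51.
New equilibrium: consumers pay €24, producers receive €15, Q = 9. (Wedge: Pb − Ps = 9.)
Quantity falls by |ΔQ| = |21 − 9| = 12.
DWL = ½ · t · |ΔQ| = ½ · 9 · 12 = €54.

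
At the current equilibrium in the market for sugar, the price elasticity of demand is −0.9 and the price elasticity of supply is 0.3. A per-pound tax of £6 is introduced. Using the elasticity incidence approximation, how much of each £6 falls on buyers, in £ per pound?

Incidence ratio: buyers' share ≈ εs / (εs + |εd|) = 0.3 / (0.3 + 0.9) = 0.25.
So buyers bear ≈ 0.25 × £6 = £1.5; producers bear £4.5.

Buyers bear ≈ £1.5 per pound.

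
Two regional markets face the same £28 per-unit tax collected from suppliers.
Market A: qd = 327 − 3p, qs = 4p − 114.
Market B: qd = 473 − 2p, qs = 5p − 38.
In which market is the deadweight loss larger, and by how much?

Market A, by £112.

Market A: pre-tax p* = £63, q* = 138; post-tax q = 90; deadweight loss = £672.
Market B: pre-tax p* = £73, q* = 327; post-tax q = 287; deadweight loss = £560.
Difference: £672 vs £560 → market A is larger by £112.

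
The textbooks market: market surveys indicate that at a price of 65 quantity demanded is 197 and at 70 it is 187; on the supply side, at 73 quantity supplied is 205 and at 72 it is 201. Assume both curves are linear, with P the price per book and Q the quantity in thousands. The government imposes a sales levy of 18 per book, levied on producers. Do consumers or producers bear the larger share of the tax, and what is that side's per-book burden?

Consumers bear the larger share: 12 per book.

Demand slope: (187 − 197)/(70 − 65) = -2, so Qd = 327 − 2P.
Supply slope: (201 − 205)/(72 − 73) = 4, so Qs = 4P − 87.
Before the tax: set 327 − 2P = 4P − 87 → P* = 69, Q* = 189.
With the tax collected from producers, supply shifts: Qs = 4(P − 18) − 87.
Solving gives Q = 165 with consumers paying 81 and producers receiving 63 (the 18 wedge).
Per-book burden: consumers 12, producers 6.
Consumers take the larger share because demand is less price-elastic here (demand slope 2 vs supply slope 4).
The less price-elastic side of the market bears the larger share of a per-unit tax.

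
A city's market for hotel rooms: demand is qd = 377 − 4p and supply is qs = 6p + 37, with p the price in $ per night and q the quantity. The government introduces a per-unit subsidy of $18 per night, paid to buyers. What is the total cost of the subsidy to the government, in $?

Government outlay = $5115.6.

Without the subsidy, 377 − 4p = 6p + 37 gives 10p = 340, so p* = $34 and q* = 241.
With a per-unit subsidy paid to buyers, each effectively pays p − 18, so demand becomes qd = 377 − 4(p − 18).
New equilibrium: buyers pay $23.2, sellers receive $41.2, q = 284.2. (Wedge: pb − ps = −18.)
Outlay = t · Q = 18 · 284.2 = $5115.6.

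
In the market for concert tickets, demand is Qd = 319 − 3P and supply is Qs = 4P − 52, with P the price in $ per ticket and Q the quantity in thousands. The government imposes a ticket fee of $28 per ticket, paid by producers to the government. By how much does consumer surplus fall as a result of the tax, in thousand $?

Consumer surplus falls by $2176 thousand.

Without the tax, 319 − 3P = 4P − 52 gives 7P = 371, so P* = $53 and Q* = 160.
With the tax collected from producers, supply shifts: Qs = 4(P − 28) − 52.
Solving gives Q = 112 with buyers paying $69 and producers receiving $41 (the $28 wedge).
ΔCS is the trapezoid between Q = 112 and Q = 160 of height $16: ½ · (160 + 112) · 16 = $2176.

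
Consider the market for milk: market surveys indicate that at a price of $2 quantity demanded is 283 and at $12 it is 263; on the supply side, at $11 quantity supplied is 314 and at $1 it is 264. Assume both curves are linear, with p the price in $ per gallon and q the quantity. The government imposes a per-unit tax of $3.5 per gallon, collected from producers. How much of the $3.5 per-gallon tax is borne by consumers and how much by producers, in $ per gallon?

Demand slope: (263 − 283)/(12 − 2) = -2, so qd = 287 − 2p.
Supply slope: (264 − 314)/(1 − 11) = 5, so qs = 5p + 259.
Without the tax, 287 − 2p = 5p + 259 gives 7p = 28, so p* = $4 and q* = 279.
With the tax collected from producers, supply shifts: qs = 5(p − 3.5) + 259.
New equilibrium: consumers pay $6.5, producers receive $3, q = 274. (Wedge: pb − ps = 3.5.)
Burden on consumers: $2.5; on producers: $1. (They sum to $3.5.)

Consumers bear $2.5 per gallon; producers bear $1 per gallon.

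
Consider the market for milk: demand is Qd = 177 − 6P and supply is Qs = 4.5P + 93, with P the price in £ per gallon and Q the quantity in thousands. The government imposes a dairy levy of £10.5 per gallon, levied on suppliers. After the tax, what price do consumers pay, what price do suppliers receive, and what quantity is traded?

Without the tax, 177 − 6P = 4.5P + 93 gives 10.5P = 84, so P* = £8 and Q* = 129.
With the tax collected from suppliers, supply shifts: Qs = 4.5(P − 10.5) + 93.
Solving gives Q = 102 with consumers paying £12.5 and suppliers receiving £2 (the £10.5 wedge).

Consumers pay £12.5; suppliers receive £2; quantity = 102.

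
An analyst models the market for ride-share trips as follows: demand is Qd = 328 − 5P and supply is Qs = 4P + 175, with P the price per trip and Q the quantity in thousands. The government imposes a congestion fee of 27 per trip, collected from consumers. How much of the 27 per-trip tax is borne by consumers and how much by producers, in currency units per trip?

Without the tax, 328 − 5P = 4P + 175 gives 9P = 153, so P* = 17 and Q* = 243.
With the tax collected from consumers, demand (in seller-price terms) shifts: Qd = 328 − 5(P + 27).
New equilibrium: consumers pay 29, producers receive 2, Q = 183. (Wedge: Pb − Ps = 27.)
Burden on consumers: 12; on producers: 15. (They sum to 27.)

Consumers bear 12 per trip; producers bear 15 per trip.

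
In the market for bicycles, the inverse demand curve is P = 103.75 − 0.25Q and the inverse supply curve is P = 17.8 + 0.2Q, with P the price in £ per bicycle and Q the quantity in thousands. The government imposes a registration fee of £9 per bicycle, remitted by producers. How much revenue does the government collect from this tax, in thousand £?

Tax revenue = £1539 thousand.

Inverting to Q(P) form: Qd = 415 − 4P; Qs = 5P − 89.
Before the tax: set 415 − 4P = 5P − 89 → P* = £56, Q* = 191.
With the tax collected from producers, supply shifts: Qs = 5(P − 9) − 89.
Solving gives Q = 171 with buyers paying £61 and producers receiving £52 (the £9 wedge).
Revenue = t · Q = 9 · 171 = £1539.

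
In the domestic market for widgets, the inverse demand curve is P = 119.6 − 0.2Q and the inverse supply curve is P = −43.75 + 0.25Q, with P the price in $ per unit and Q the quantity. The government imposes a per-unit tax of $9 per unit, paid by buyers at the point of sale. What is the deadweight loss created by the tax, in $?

Deadweight loss = $90.

Rewrite in direct form: Qd = 598 − 5P and Qs = 4P + 175.
Without the tax, 598 − 5P = 4P + 175 gives 9P = 423, so P* = $47 and Q* = 363.
With the tax collected from buyers, demand (in seller-price terms) shifts: Qd = 598 − 5(P + 9).
New equilibrium: buyers pay $51, sellers receive $42, Q = 343. (Wedge: Pb − Ps = 9.)
Quantity falls by |ΔQ| = |363 − 343| = 20.
DWL = ½ · t · |ΔQ| = ½ · 9 · 20 = $90.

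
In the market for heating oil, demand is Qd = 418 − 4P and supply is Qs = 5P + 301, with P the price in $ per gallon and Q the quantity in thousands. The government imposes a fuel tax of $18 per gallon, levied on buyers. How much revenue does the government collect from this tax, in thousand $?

Tax revenue = $5868 thousand.

Without the tax, 418 − 4P = 5P + 301 gives 9P = 117, so P* = $13 and Q* = 366.
With the tax collected from buyers, demand (in seller-price terms) shifts: Qd = 418 − 4(P + 18).
New equilibrium: buyers pay $23, sellers receive $5, Q = 326. (Wedge: Pb − Ps = 18.)
Revenue = t · Q = 18 · 326 = $5868.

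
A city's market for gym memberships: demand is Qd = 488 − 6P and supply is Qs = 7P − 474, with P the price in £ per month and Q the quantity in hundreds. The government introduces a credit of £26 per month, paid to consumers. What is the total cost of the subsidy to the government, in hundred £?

Government outlay = £3328 hundred.

Without the subsidy, 488 − 6P = 7P − 474 gives 13P = 962, so P* = £74 and Q* = 44.
With a per-unit subsidy paid to consumers, each effectively pays P − 26, so demand becomes Qd = 488 − 6(P − 26).
New equilibrium: consumers pay £60, sellers receive £86, Q = 128. (Wedge: Pb − Ps = −26.)
Outlay = t · Q = 26 · 128 = £3328.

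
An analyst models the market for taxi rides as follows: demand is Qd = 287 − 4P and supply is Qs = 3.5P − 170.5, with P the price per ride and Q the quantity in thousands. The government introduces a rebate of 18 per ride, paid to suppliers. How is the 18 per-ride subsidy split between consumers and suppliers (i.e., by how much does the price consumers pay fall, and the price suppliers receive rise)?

Without the subsidy, 287 − 4P = 3.5P − 170.5 gives 7.5P = 457.5, so P* = 61 and Q* = 43.
With a per-unit subsidy paid to suppliers, each receives P + 18 per unit sold, so supply becomes Qs = 3.5(P + 18) − 170.5.
Solving gives Q = 76.6 with consumers paying 52.6 and suppliers receiving 70.6 (the 18 wedge).
Gain to consumers: 8.4; to suppliers: 9.6. (They sum to 18.)

Consumers gain 8.4 per ride; suppliers gain 9.6 per ride.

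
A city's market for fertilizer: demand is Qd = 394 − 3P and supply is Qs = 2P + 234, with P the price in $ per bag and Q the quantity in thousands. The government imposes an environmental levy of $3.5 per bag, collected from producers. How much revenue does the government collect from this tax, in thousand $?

Without the tax, 394 − 3P = 2P + 234 gives 5P = 160, so P* = $32 and Q* = 298.
With the tax collected from producers, supply shifts: Qs = 2(P − 3.5) + 234.
Solving gives Q = 293.8 with consumers paying $33.4 and producers receiving $29.9 (the $3.5 wedge).
Revenue = t · Q = 3.5 · 293.8 = $1028.3.

Tax revenue = $1028.3 thousand.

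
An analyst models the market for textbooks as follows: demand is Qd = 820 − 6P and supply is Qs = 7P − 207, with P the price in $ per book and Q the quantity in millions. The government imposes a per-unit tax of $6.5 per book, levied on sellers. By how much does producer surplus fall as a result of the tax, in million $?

Without the tax, 820 − 6P = 7P − 207 gives 13P = 1027, so P* = $79 and Q* = 346.
With the tax collected from sellers, supply shifts: Qs = 7(P − 6.5) − 207.
New equilibrium: buyers pay $82.5, sellers receive $76, Q = 325. (Wedge: Pb − Ps = 6.5.)
ΔPS is the trapezoid between Q = 325 and Q = 346 of height $3: ½ · (346 + 325) · 3 = $1006.5.

Producer surplus falls by $1006.5 million.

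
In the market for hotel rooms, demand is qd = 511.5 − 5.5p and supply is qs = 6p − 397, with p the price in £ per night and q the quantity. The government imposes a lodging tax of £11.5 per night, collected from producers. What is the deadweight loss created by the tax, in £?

Deadweight loss = £189.75.

Before the tax: set 511.5 − 5.5p = 6p − 397 → p* = £79, q* = 77.
With the tax collected from producers, supply shifts: qs = 6(p − 11.5) − 397.
Solving gives q = 44 with consumers paying £85 and producers receiving £73.5 (the £11.5 wedge).
Quantity falls by |ΔQ| = |77 − 44| = 33.
DWL = ½ · t · |ΔQ| = ½ · 11.5 · 33 = £189.75.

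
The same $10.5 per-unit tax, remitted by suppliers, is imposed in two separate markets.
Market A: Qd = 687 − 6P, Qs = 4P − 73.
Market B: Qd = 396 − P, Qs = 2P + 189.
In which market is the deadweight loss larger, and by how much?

Market A, by $95.55.

Market A: pre-tax P* = $76, Q* = 231; post-tax Q = 205.8; deadweight loss = $132.3.
Market B: pre-tax P* = $69, Q* = 327; post-tax Q = 320; deadweight loss = $36.75.
Difference: $132.3 vs $36.75 → market A is larger by $95.55.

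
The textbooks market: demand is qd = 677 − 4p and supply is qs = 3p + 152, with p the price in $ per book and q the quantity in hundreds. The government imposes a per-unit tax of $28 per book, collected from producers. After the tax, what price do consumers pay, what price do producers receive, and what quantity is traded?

Without the tax, 677 − 4p = 3p + 152 gives 7p = 525, so p* = $75 and q* = 377.
With the tax collected from producers, supply shifts: qs = 3(p − 28) + 152.
New equilibrium: consumers pay $87, producers receive $59, q = 329. (Wedge: pb − ps = 28.)
The less price-elastic side of the market bears the larger share of a per-unit tax.

Consumers pay $87; producers receive $59; quantity = 329.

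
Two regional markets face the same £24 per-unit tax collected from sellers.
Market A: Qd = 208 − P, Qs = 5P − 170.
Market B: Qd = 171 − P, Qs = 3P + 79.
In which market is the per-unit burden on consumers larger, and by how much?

Market A: pre-tax P* = £63, Q* = 145; post-tax Q = 125; per-unit burden on consumers = £20.
Market B: pre-tax P* = £23, Q* = 148; post-tax Q = 130; per-unit burden on consumers = £18.
Difference: £20 vs £18 → market A is larger by £2.

Market A, by £2.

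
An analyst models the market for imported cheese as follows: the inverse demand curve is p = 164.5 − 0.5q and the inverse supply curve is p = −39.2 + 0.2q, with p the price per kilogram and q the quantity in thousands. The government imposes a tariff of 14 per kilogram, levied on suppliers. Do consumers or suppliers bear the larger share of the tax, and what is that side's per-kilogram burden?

Consumers bear the larger share: 10 per kilogram.

Inverting to q(p) form: qd = 329 − 2p; qs = 5p + 196.
Before the tax: set 329 − 2p = 5p + 196 → p* = 19, q* = 291.
With the tax collected from suppliers, supply shifts: qs = 5(p − 14) + 196.
New equilibrium: consumers pay 29, suppliers receive 15, q = 271. (Wedge: pb − ps = 14.)
Per-kilogram burden: consumers 10, suppliers 4.
Consumers take the larger share because demand is less price-elastic here (demand slope 2 vs supply slope 5).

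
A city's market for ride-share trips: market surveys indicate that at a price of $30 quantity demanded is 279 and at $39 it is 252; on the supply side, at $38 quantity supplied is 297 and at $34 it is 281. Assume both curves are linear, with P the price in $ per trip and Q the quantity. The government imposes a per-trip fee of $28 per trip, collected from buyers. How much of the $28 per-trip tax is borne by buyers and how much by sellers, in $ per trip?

Demand slope: (252 − 279)/(39 − 30) = -3, so Qd = 369 − 3P.
Supply slope: (281 − 297)/(34 − 38) = 4, so Qs = 4P + 145.
Before the tax: set 369 − 3P = 4P + 145 → P* = $32, Q* = 273.
With the tax collected from buyers, demand (in seller-price terms) shifts: Qd = 369 − 3(P + 28).
Solving gives Q = 225 with buyers paying $48 and sellers receiving $20 (the $28 wedge).
Burden on buyers: $16; on sellers: $12. (They sum to $28.)
The less price-elastic side of the market bears the larger share of a per-unit tax.

Buyers bear $16 per trip; sellers bear $12 per trip.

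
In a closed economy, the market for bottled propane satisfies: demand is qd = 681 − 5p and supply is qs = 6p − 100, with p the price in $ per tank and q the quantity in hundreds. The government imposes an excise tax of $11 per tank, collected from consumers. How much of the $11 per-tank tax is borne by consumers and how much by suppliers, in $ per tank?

Before the tax: set 681 − 5p = 6p − 100 → p* = $71, q* = 326.
With the tax collected from consumers, demand (in seller-price terms) shifts: qd = 681 − 5(p + 11).
Solving gives q = 296 with consumers paying $77 and suppliers receiving $66 (the $11 wedge).
Burden on consumers: $6; on suppliers: $5. (They sum to $11.)
The less price-elastic side of the market bears the larger share of a per-unit tax.

Consumers bear $6 per tank; suppliers bear $5 per tank.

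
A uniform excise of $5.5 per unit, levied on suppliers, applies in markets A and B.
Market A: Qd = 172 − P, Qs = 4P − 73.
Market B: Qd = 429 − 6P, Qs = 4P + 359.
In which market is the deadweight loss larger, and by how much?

Market A: pre-tax P* = $49, Q* = 123; post-tax Q = 118.6; deadweight loss = $12.1.
Market B: pre-tax P* = $7, Q* = 387; post-tax Q = 373.8; deadweight loss = $36.3.
Difference: $12.1 vs $36.3 → market B is larger by $24.2.

Market B, by $24.2.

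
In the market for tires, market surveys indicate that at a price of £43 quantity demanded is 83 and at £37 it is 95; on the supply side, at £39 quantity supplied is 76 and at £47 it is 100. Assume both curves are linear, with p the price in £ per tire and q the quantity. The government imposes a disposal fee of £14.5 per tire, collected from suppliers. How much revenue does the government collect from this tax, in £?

Demand slope: (95 − 83)/(37 − 43) = -2, so qd = 169 − 2p.
Supply slope: (100 − 76)/(47 − 39) = 3, so qs = 3p − 41.
Before the tax: set 169 − 2p = 3p − 41 → p* = £42, q* = 85.
With the tax collected from suppliers, supply shifts: qs = 3(p − 14.5) − 41.
Solving gives q = 67.6 with consumers paying £50.7 and suppliers receiving £36.2 (the £14.5 wedge).
Revenue = t · Q = 14.5 · 67.6 = £980.2.

Tax revenue = £980.2.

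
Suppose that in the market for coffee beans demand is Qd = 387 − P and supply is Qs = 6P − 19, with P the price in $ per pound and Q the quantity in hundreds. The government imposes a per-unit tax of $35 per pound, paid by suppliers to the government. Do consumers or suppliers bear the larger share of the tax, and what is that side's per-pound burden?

Without the tax, 387 − P = 6P − 19 gives 7P = 406, so P* = $58 and Q* = 329.
With the tax collected from suppliers, supply shifts: Qs = 6(P − 35) − 19.
New equilibrium: consumers pay $88, suppliers receive $53, Q = 299. (Wedge: Pb − Ps = 35.)
Per-pound burden: consumers $30, suppliers $5.
Consumers take the larger share because demand is less price-elastic here (demand slope 1 vs supply slope 6).

Consumers bear the larger share: $30 per pound.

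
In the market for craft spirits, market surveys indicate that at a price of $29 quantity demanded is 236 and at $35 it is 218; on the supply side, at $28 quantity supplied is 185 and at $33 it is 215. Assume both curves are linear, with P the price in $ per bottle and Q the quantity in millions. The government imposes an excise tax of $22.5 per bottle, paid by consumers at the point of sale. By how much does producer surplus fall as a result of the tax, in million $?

Demand slope: (218 − 236)/(35 − 29) = -3, so Qd = 323 − 3P.
Supply slope: (215 − 185)/(33 − 28) = 6, so Qs = 6P + 17.
Before the tax: set 323 − 3P = 6P + 17 → P* = $34, Q* = 221.
With the tax collected from consumers, demand (in seller-price terms) shifts: Qd = 323 − 3(P + 22.5).
Solving gives Q = 176 with consumers paying $49 and sellers receiving $26.5 (the $22.5 wedge).
ΔPS is the trapezoid between Q = 176 and Q = 221 of height $7.5: ½ · (221 + 176) · 7.5 = $1488.75.

Producer surplus falls by $1488.75 million.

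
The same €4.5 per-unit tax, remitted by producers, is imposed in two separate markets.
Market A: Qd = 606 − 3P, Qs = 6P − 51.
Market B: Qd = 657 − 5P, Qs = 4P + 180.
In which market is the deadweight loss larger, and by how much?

Market B, by €2.25.

Market A: pre-tax P* = €73, Q* = 387; post-tax Q = 378; deadweight loss = €20.25.
Market B: pre-tax P* = €53, Q* = 392; post-tax Q = 382; deadweight loss = €22.5.
Difference: €20.25 vs €22.5 → market B is larger by €2.25.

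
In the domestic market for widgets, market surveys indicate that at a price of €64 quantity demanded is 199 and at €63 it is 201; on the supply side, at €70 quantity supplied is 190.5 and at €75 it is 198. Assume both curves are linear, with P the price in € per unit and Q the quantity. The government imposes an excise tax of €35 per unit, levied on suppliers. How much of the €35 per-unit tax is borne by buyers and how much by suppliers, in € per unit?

Demand slope: (201 − 199)/(63 − 64) = -2, so Qd = 327 − 2P.
Supply slope: (198 − 190.5)/(75 − 70) = 1.5, so Qs = 1.5P + 85.5.
Without the tax, 327 − 2P = 1.5P + 85.5 gives 3.5P = 241.5, so P* = €69 and Q* = 189.
With the tax collected from suppliers, supply shifts: Qs = 1.5(P − 35) + 85.5.
Solving gives Q = 159 with buyers paying €84 and suppliers receiving €49 (the €35 wedge).
Burden on buyers: €15; on suppliers: €20. (They sum to €35.)
The less price-elastic side of the market bears the larger share of a per-unit tax.

Buyers bear €15 per unit; suppliers bear €20 per unit.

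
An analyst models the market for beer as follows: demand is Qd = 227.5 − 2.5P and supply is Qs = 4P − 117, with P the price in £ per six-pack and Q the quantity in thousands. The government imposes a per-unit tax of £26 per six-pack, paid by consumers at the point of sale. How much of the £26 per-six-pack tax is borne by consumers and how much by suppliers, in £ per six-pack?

Without the tax, 227.5 − 2.5P = 4P − 117 gives 6.5P = 344.5, so P* = £53 and Q* = 95.
With the tax collected from consumers, demand (in seller-price terms) shifts: Qd = 227.5 − 2.5(P + 26).
Solving gives Q = 55 with consumers paying £69 and suppliers receiving £43 (the £26 wedge).
Burden on consumers: £16; on suppliers: £10. (They sum to £26.)

Consumers bear £16 per six-pack; suppliers bear £10 per six-pack.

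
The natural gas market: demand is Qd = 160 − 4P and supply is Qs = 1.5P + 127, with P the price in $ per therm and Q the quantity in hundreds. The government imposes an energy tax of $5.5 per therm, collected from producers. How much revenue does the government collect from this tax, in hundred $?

Tax revenue = $715 hundred.

Without the tax, 160 − 4P = 1.5P + 127 gives 5.5P = 33, so P* = $6 and Q* = 136.
With the tax collected from producers, supply shifts: Qs = 1.5(P − 5.5) + 127.
New equilibrium: consumers pay $7.5, producers receive $2, Q = 130. (Wedge: Pb − Ps = 5.5.)
Revenue = t · Q = 5.5 · 130 = $715.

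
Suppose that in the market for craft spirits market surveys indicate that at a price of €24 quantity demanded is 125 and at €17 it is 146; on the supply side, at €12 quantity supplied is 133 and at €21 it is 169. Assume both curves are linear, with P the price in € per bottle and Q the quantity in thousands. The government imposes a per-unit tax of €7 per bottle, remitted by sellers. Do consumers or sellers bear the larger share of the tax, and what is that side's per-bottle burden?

Demand slope: (146 − 125)/(17 − 24) = -3, so Qd = 197 − 3P.
Supply slope: (169 − 133)/(21 − 12) = 4, so Qs = 4P + 85.
Before the tax: set 197 − 3P = 4P + 85 → P* = €16, Q* = 149.
With the tax collected from sellers, supply shifts: Qs = 4(P − 7) + 85.
New equilibrium: consumers pay €20, sellers receive €13, Q = 137. (Wedge: Pb − Ps = 7.)
Per-bottle burden: consumers €4, sellers €3.
Consumers take the larger share because demand is less price-elastic here (demand slope 3 vs supply slope 4).
The less price-elastic side of the market bears the larger share of a per-unit tax.

Consumers bear the larger share: €4 per bottle.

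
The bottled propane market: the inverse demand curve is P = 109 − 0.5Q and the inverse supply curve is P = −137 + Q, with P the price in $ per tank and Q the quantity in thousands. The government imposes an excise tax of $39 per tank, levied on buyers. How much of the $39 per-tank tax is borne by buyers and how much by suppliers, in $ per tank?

Buyers bear $13 per tank; suppliers bear $26 per tank.

Rewrite in direct form: Qd = 218 − 2P and Qs = P + 137.
Without the tax, 218 − 2P = P + 137 gives 3P = 81, so P* = $27 and Q* = 164.
With the tax collected from buyers, demand (in seller-price terms) shifts: Qd = 218 − 2(P + 39).
Solving gives Q = 138 with buyers paying $40 and suppliers receiving $1 (the $39 wedge).
Burden on buyers: $13; on suppliers: $26. (They sum to $39.)
The less price-elastic side of the market bears the larger share of a per-unit tax.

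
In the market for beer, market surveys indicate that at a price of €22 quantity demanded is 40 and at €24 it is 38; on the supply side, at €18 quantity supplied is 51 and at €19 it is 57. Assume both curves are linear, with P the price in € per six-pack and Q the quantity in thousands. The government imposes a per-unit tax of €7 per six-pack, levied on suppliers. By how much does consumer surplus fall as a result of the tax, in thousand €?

Demand slope: (38 − 40)/(24 − 22) = -1, so Qd = 62 − P.
Supply slope: (57 − 51)/(19 − 18) = 6, so Qs = 6P − 57.
Without the tax, 62 − P = 6P − 57 gives 7P = 119, so P* = €17 and Q* = 45.
With the tax collected from suppliers, supply shifts: Qs = 6(P − 7) − 57.
Solving gives Q = 39 with consumers paying €23 and suppliers receiving €16 (the €7 wedge).
ΔCS is the trapezoid between Q = 39 and Q = 45 of height €6: ½ · (45 + 39) · 6 = €252.

Consumer surplus falls by €252 thousand.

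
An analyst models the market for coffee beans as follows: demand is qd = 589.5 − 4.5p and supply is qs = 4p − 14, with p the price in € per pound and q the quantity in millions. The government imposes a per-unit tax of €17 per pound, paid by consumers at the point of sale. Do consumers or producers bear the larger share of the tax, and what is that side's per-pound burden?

Producers bear the larger share: €9 per pound.

Before the tax: set 589.5 − 4.5p = 4p − 14 → p* = €71, q* = 270.
With the tax collected from consumers, demand (in seller-price terms) shifts: qd = 589.5 − 4.5(p + 17).
New equilibrium: consumers pay €79, producers receive €62, q = 234. (Wedge: pb − ps = 17.)
Per-pound burden: consumers €8, producers €9.
Producers take the larger share because supply is less price-elastic here (demand slope 4.5 vs supply slope 4).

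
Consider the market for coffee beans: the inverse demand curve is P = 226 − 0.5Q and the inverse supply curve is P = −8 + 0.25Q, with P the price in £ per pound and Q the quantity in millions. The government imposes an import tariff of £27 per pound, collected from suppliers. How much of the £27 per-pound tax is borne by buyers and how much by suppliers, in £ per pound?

Buyers bear £18 per pound; suppliers bear £9 per pound.

Rewrite in direct form: Qd = 452 − 2P and Qs = 4P + 32.
Without the tax, 452 − 2P = 4P + 32 gives 6P = 420, so P* = £70 and Q* = 312.
With the tax collected from suppliers, supply shifts: Qs = 4(P − 27) + 32.
New equilibrium: buyers pay £88, suppliers receive £61, Q = 276. (Wedge: Pb − Ps = 27.)
Burden on buyers: £18; on suppliers: £9. (They sum to £27.)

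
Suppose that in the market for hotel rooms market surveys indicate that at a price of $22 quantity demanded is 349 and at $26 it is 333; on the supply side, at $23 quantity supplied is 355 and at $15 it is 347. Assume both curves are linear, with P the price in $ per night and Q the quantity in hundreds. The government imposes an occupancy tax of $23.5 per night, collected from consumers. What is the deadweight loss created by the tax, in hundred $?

Deadweight loss = $220.9 hundred.

Demand slope: (333 − 349)/(26 − 22) = -4, so Qd = 437 − 4P.
Supply slope: (347 − 355)/(15 − 23) = 1, so Qs = P + 332.
Without the tax, 437 − 4P = P + 332 gives 5P = 105, so P* = $21 and Q* = 353.
With the tax collected from consumers, demand (in seller-price terms) shifts: Qd = 437 − 4(P + 23.5).
Solving gives Q = 334.2 with consumers paying $25.7 and producers receiving $2.2 (the $23.5 wedge).
Quantity falls by |ΔQ| = |353 − 334.2| = 18.8.
DWL = ½ · t · |ΔQ| = ½ · 23.5 · 18.8 = $220.9.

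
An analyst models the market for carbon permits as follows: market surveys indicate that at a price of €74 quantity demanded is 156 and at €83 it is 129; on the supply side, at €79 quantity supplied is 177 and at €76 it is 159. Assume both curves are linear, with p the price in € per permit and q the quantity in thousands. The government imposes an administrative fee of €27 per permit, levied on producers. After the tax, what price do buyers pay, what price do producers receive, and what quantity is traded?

Demand slope: (129 − 156)/(83 − 74) = -3, so qd = 378 − 3p.
Supply slope: (159 − 177)/(76 − 79) = 6, so qs = 6p − 297.
Before the tax: set 378 − 3p = 6p − 297 → p* = €75, q* = 153.
With the tax collected from producers, supply shifts: qs = 6(p − 27) − 297.
New equilibrium: buyers pay €93, producers receive €66, q = 99. (Wedge: pb − ps = 27.)
The less price-elastic side of the market bears the larger share of a per-unit tax.

Buyers pay €93; producers receive €66; quantity = 99.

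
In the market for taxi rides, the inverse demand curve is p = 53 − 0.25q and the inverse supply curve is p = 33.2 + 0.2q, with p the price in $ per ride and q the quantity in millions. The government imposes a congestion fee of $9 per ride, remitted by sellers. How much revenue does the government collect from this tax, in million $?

Inverting to q(p) form: qd = 212 − 4p; qs = 5p − 166.
Before the tax: set 212 − 4p = 5p − 166 → p* = $42, q* = 44.
With the tax collected from sellers, supply shifts: qs = 5(p − 9) − 166.
New equilibrium: consumers pay $47, sellers receive $38, q = 24. (Wedge: pb − ps = 9.)
Revenue = t · Q = 9 · 24 = $216.

Tax revenue = $216 million.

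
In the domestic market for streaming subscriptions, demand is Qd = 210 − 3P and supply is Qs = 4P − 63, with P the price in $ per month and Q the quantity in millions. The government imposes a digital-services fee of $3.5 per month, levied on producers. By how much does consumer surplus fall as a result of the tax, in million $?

Consumer surplus falls by $180 million.

Without the tax, 210 − 3P = 4P − 63 gives 7P = 273, so P* = $39 and Q* = 93.
With the tax collected from producers, supply shifts: Qs = 4(P − 3.5) − 63.
Solving gives Q = 87 with consumers paying $41 and producers receiving $37.5 (the $3.5 wedge).
ΔCS is the trapezoid between Q = 87 and Q = 93 of height $2: ½ · (93 + 87) · 2 = $180.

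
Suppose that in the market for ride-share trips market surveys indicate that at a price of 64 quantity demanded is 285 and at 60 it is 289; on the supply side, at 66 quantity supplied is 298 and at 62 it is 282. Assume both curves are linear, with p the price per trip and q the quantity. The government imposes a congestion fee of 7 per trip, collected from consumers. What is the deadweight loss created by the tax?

Demand slope: (289 − 285)/(60 − 64) = -1, so qd = 349 − p.
Supply slope: (282 − 298)/(62 − 66) = 4, so qs = 4p + 34.
Without the tax, 349 − p = 4p + 34 gives 5p = 315, so p* = 63 and q* = 286.
With the tax collected from consumers, demand (in seller-price terms) shifts: qd = 349 − (p + 7).
New equilibrium: consumers pay 68.6, sellers receive 61.6, q = 280.4. (Wedge: pb − ps = 7.)
Quantity falls by |ΔQ| = |286 − 280.4| = 5.6.
DWL = ½ · t · |ΔQ| = ½ · 7 · 5.6 = 19.6.

Deadweight loss = 19.6.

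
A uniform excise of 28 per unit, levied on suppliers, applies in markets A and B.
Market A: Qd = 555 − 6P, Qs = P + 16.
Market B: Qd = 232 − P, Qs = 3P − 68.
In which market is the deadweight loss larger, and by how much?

Market A: pre-tax P* = 77, Q* = 93; post-tax Q = 69; deadweight loss = 336.
Market B: pre-tax P* = 75, Q* = 157; post-tax Q = 136; deadweight loss = 294.
Difference: 336 vs 294 → market A is larger by 42.

Market A, by 42.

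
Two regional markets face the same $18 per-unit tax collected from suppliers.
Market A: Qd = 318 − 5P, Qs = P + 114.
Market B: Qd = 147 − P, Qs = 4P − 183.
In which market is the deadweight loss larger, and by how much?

Market A, by $5.4.

Market A: pre-tax P* = $34, Q* = 148; post-tax Q = 133; deadweight loss = $135.
Market B: pre-tax P* = $66, Q* = 81; post-tax Q = 66.6; deadweight loss = $129.6.
Difference: $135 vs $129.6 → market A is larger by $5.4.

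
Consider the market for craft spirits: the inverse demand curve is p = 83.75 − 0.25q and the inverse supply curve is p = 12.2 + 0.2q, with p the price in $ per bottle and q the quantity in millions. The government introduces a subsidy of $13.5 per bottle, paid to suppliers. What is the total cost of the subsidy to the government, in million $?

Government outlay = $2551.5 million.

Inverting to q(p) form: qd = 335 − 4p; qs = 5p − 61.
Before the subsidy: set 335 − 4p = 5p − 61 → p* = $44, q* = 159.
With a per-unit subsidy paid to suppliers, each receives p + 13.5 per unit sold, so supply becomes qs = 5(p + 13.5) − 61.
Solving gives q = 189 with buyers paying $36.5 and suppliers receiving $50 (the $13.5 wedge).
Outlay = t · Q = 13.5 · 189 = $2551.5.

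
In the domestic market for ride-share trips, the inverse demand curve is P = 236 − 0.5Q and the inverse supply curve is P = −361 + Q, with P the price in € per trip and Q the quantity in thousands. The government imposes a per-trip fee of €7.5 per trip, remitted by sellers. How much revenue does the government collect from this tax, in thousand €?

Rewrite in direct form: Qd = 472 − 2P and Qs = P + 361.
Without the tax, 472 − 2P = P + 361 gives 3P = 111, so P* = €37 and Q* = 398.
With the tax collected from sellers, supply shifts: Qs = (P − 7.5) + 361.
New equilibrium: consumers pay €39.5, sellers receive €32, Q = 393. (Wedge: Pb − Ps = 7.5.)
Revenue = t · Q = 7.5 · 393 = €2947.5.

Tax revenue = €2947.5 thousand.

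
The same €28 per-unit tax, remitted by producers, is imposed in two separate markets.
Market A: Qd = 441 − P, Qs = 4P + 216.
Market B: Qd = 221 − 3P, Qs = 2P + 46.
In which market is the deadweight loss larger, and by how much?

Market B, by €156.8.

Market A: pre-tax P* = €45, Q* = 396; post-tax Q = 373.6; deadweight loss = €313.6.
Market B: pre-tax P* = €35, Q* = 116; post-tax Q = 82.4; deadweight loss = €470.4.
Difference: €313.6 vs €470.4 → market B is larger by €156.8.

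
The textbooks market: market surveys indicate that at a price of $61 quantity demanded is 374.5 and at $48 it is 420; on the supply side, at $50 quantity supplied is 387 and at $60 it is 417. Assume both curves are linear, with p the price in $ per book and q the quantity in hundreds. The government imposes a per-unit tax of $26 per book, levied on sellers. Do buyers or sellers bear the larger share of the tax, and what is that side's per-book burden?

Sellers bear the larger share: $14 per book.

Demand slope: (420 − 374.5)/(48 − 61) = -3.5, so qd = 588 − 3.5p.
Supply slope: (417 − 387)/(60 − 50) = 3, so qs = 3p + 237.
Before the tax: set 588 − 3.5p = 3p + 237 → p* = $54, q* = 399.
With the tax collected from sellers, supply shifts: qs = 3(p − 26) + 237.
New equilibrium: buyers pay $66, sellers receive $40, q = 357. (Wedge: pb − ps = 26.)
Per-book burden: buyers $12, sellers $14.
Sellers take the larger share because supply is less price-elastic here (demand slope 3.5 vs supply slope 3).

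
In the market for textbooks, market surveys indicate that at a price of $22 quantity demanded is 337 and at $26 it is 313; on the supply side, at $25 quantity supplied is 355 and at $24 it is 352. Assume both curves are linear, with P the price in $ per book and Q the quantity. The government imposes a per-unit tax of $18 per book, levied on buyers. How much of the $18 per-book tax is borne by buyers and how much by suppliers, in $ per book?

Demand slope: (313 − 337)/(26 − 22) = -6, so Qd = 469 − 6P.
Supply slope: (352 − 355)/(24 − 25) = 3, so Qs = 3P + 280.
Before the tax: set 469 − 6P = 3P + 280 → P* = $21, Q* = 343.
With the tax collected from buyers, demand (in seller-price terms) shifts: Qd = 469 − 6(P + 18).
Solving gives Q = 307 with buyers paying $27 and suppliers receiving $9 (the $18 wedge).
Burden on buyers: $6; on suppliers: $12. (They sum to $18.)
The less price-elastic side of the market bears the larger share of a per-unit tax.

Buyers bear $6 per book; suppliers bear $12 per book.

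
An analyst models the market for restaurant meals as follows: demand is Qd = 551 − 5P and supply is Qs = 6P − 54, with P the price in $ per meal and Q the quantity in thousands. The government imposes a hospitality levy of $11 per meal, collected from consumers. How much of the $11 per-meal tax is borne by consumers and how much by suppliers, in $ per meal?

Without the tax, 551 − 5P = 6P − 54 gives 11P = 605, so P* = $55 and Q* = 276.
With the tax collected from consumers, demand (in seller-price terms) shifts: Qd = 551 − 5(P + 11).
Solving gives Q = 246 with consumers paying $61 and suppliers receiving $50 (the $11 wedge).
Burden on consumers: $6; on suppliers: $5. (They sum to $11.)
The less price-elastic side of the market bears the larger share of a per-unit tax.

Consumers bear $6 per meal; suppliers bear $5 per meal.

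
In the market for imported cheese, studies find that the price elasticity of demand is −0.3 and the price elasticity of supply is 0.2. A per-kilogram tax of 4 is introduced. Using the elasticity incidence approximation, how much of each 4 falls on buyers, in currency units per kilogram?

Buyers bear ≈ 1.6 per kilogram.

Incidence ratio: buyers' share ≈ εs / (εs + |εd|) = 0.2 / (0.2 + 0.3) = 0.4.
So buyers bear ≈ 0.4 × 4 = 1.6; sellers bear 2.4.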